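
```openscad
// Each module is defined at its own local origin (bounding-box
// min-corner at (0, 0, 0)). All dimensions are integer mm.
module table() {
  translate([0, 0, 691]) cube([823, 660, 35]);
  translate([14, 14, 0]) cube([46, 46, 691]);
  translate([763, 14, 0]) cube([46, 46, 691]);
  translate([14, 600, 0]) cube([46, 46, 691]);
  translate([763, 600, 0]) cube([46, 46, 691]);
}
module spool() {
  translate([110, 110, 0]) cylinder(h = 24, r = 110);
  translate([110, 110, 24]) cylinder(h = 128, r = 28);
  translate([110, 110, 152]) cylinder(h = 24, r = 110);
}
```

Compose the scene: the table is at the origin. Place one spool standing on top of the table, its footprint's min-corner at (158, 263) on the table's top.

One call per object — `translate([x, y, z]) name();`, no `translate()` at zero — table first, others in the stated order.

table();
translate([158, 263, 726]) spool();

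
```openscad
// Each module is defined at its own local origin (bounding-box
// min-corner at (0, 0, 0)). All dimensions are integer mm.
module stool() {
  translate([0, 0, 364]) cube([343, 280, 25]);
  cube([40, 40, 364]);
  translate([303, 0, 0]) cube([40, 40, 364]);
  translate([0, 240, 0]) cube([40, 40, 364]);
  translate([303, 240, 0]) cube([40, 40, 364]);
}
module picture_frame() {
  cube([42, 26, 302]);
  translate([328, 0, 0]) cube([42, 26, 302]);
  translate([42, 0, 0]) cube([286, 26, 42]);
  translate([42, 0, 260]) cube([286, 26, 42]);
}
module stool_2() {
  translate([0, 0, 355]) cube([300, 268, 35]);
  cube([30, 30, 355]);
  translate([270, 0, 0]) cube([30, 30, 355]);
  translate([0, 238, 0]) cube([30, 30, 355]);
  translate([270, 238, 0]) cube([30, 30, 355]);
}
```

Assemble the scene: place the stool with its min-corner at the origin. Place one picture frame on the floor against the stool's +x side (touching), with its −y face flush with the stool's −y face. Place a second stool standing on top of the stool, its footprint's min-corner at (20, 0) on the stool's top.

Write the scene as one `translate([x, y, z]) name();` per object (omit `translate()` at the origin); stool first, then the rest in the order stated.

stool();
translate([343, 0, 0]) picture_frame();
translate([20, 0, 389]) stool_2();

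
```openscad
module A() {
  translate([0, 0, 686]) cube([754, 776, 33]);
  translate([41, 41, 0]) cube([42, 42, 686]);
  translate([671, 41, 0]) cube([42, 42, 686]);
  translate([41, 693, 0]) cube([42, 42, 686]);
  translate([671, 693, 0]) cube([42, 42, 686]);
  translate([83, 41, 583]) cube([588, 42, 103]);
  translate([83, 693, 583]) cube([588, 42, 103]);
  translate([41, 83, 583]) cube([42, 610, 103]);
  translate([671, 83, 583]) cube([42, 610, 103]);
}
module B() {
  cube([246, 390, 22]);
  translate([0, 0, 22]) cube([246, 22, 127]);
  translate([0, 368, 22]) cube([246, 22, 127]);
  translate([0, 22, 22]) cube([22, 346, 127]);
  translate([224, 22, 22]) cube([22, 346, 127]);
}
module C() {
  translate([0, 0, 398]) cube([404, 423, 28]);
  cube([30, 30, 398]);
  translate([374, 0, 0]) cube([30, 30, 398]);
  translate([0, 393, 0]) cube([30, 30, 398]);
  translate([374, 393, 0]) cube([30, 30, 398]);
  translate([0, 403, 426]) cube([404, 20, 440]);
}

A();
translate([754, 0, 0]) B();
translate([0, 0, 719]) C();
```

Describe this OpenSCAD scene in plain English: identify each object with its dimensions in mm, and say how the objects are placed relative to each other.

A is a rectangular dining table. The top is 754×776×33 mm with its upper surface at z = 719 mm. It stands on four 42×42 mm square legs, each inset 41 mm from the nearest pair of top edges, running from the floor to the underside of the top. Four apron rails, 42 mm thick and 103 mm tall, run between adjacent legs with their top edges flush with the underside of the top and their outer faces flush with the legs' outer faces.

B is an open storage box with external size 246×390×149 mm and wall thickness 22 mm (the base is also 22 mm thick). The base covers the whole footprint; the four walls stand on the base, with the y-facing walls full-width and the x-facing walls fitting between their inner faces.

C is a chair. The seat is a 404×423×28 mm slab with its top at z = 426 mm, on four 30×30 mm corner legs (flush with the seat edges, standing on z = 0). A flat backrest 20 mm thick, 440 mm tall, spans the full seat width and rises from the seat top along its +y edge, rear face flush with the rear of the seat.

The open box is against the table's +x side, with their −y faces flush. The chair is on top of the table.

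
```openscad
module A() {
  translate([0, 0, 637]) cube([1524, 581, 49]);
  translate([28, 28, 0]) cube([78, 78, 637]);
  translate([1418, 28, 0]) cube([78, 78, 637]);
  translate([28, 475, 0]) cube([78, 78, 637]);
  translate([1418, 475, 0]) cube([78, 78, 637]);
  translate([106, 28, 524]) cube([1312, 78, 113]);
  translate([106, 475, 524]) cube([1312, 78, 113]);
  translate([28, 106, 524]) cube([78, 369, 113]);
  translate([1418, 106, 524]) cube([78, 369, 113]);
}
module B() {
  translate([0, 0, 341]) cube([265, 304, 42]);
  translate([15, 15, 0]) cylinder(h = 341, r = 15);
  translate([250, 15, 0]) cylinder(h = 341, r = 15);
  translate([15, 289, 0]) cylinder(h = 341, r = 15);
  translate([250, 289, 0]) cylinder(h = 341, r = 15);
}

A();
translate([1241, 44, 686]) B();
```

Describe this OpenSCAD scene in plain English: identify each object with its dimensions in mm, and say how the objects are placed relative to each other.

A is a rectangular dining table. The top is 1524×581×49 mm with its upper surface at z = 686 mm. It stands on four 78×78 mm square legs, each inset 28 mm from the nearest pair of top edges, running from the floor to the underside of the top. Four apron rails, 78 mm thick and 113 mm tall, run between adjacent legs with their top edges flush with the underside of the top and their outer faces flush with the legs' outer faces.

B is a four-legged stool. The seat is 265×304 mm, 42 mm thick, top at z = 383 mm. It stands on four round legs, each 30 mm in diameter, from z = 0 to the seat underside, each leg's axis is inset half a diameter from the nearest pair of seat edges (so the leg's bounding box is flush with the corner).

The stool is on top of the table.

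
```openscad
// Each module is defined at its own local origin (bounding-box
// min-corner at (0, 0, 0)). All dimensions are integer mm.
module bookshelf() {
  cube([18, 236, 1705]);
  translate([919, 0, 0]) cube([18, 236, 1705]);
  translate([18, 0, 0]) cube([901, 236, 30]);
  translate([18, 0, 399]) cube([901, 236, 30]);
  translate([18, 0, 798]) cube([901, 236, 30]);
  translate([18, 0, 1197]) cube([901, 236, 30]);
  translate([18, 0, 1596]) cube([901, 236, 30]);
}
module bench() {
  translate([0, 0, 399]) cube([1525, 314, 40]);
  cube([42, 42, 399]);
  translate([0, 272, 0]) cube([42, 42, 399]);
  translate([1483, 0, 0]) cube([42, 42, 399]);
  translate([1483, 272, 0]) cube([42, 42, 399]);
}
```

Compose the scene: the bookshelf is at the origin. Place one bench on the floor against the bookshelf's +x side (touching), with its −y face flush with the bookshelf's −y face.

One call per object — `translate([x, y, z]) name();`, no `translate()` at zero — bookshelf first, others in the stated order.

bookshelf();
translate([937, 0, 0]) bench();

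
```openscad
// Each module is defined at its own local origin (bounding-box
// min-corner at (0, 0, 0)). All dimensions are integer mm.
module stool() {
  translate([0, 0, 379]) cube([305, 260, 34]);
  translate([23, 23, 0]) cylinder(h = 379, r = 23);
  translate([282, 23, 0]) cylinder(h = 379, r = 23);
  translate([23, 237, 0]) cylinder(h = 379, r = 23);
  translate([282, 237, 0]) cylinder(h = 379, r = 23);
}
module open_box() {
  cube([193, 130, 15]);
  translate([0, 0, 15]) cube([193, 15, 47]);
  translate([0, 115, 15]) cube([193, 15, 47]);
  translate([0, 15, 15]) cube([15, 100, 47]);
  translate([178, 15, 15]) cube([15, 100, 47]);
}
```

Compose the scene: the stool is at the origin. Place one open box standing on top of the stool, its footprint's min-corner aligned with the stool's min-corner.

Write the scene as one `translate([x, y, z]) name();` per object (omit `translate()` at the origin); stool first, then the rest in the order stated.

stool();
translate([0, 0, 413]) open_box();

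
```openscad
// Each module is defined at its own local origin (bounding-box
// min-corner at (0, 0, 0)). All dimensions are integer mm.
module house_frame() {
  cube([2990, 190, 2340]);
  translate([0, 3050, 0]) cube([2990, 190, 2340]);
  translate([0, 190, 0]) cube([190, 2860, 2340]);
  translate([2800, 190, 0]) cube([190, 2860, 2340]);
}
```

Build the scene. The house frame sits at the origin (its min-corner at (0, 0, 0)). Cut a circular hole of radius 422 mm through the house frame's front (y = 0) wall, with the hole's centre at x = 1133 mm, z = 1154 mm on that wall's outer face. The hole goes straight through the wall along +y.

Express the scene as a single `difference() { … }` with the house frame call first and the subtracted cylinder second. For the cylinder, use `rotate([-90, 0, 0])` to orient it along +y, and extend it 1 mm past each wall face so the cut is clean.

difference() {
  house_frame();
  translate([1133, -1, 1154]) rotate([-90, 0, 0]) cylinder(h = 192, r = 422);
}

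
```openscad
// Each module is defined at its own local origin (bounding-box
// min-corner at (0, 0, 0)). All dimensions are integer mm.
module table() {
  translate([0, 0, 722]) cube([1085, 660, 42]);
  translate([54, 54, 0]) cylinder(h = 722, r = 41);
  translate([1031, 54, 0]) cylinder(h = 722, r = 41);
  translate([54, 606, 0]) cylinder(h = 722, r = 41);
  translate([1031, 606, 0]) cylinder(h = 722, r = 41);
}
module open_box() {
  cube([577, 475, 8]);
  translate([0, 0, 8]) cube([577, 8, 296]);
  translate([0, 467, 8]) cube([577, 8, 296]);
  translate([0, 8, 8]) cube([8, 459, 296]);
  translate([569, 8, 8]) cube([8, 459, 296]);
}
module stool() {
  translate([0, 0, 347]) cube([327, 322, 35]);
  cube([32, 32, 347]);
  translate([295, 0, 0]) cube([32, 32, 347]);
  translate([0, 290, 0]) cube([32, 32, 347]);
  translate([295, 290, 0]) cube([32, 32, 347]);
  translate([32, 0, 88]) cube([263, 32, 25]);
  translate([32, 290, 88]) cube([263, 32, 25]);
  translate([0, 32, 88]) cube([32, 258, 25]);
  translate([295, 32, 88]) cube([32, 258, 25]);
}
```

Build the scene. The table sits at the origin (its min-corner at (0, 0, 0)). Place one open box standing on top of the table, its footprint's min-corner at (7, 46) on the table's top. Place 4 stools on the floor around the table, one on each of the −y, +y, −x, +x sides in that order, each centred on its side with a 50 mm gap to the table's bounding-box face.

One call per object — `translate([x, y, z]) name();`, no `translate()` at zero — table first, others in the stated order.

table();
translate([7, 46, 764]) open_box();
translate([379, -372, 0]) stool();
translate([379, 710, 0]) stool();
translate([-377, 169, 0]) stool();
translate([1135, 169, 0]) stool();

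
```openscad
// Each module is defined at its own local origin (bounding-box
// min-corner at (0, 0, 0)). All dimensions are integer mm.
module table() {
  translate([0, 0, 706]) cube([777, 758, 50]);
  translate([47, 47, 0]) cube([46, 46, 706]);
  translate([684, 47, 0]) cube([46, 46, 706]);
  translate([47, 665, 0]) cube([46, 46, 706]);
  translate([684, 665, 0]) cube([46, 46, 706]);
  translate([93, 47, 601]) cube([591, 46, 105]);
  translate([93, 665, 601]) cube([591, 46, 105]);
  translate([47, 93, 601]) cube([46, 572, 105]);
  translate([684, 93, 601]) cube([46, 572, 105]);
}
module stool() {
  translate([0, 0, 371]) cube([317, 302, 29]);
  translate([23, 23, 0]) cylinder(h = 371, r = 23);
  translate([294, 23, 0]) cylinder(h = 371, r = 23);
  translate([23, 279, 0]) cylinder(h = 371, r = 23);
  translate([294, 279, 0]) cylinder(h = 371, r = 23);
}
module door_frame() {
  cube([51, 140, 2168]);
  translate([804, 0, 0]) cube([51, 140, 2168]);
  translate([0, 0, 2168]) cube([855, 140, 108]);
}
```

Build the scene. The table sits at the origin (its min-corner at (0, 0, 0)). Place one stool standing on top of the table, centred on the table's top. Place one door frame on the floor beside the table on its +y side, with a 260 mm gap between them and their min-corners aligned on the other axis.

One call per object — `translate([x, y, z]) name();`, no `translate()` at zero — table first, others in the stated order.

table();
translate([230, 228, 756]) stool();
translate([0, 1018, 0]) door_frame();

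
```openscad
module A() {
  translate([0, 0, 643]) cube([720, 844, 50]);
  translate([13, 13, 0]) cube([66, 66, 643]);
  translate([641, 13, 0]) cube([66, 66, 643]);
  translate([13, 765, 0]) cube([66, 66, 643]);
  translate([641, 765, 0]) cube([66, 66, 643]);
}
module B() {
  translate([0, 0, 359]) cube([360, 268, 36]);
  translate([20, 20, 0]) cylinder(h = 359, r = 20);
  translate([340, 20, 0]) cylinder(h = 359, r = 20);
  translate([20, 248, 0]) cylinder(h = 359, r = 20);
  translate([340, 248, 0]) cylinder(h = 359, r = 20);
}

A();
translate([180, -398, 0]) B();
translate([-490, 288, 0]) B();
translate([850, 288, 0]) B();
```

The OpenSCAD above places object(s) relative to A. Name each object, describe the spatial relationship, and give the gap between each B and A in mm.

A is a table. B is a stool. Three stools sit around the table at the −y, −x, +x sides. The gap between each stool and the table is 130 mm.

Each stool's nearest face is 130 mm from the table's bounding box.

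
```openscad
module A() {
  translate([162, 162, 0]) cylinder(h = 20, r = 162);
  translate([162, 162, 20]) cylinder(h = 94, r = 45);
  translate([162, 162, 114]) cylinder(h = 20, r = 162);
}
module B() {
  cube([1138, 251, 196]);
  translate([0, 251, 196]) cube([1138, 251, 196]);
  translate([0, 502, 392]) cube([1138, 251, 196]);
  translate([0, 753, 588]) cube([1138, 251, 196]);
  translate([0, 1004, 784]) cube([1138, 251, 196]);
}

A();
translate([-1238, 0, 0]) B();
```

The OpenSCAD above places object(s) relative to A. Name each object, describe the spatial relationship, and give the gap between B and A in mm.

A is a spool. B is a staircase. The staircase is on the floor beside the spool on its −x side. The gap between the staircase and the spool is 100 mm.

The staircase's nearest face is 100 mm from the spool's −x face.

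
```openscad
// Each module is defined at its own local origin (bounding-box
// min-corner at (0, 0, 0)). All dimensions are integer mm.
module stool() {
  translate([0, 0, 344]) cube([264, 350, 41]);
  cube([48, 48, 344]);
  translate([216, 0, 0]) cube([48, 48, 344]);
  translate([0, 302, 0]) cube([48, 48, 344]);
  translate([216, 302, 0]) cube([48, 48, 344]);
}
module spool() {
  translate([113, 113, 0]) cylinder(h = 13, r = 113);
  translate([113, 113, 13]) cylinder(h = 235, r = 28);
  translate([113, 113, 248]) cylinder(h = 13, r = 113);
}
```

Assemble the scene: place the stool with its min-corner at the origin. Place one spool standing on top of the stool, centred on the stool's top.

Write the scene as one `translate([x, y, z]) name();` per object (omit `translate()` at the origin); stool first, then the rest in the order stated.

stool();
translate([19, 62, 385]) spool();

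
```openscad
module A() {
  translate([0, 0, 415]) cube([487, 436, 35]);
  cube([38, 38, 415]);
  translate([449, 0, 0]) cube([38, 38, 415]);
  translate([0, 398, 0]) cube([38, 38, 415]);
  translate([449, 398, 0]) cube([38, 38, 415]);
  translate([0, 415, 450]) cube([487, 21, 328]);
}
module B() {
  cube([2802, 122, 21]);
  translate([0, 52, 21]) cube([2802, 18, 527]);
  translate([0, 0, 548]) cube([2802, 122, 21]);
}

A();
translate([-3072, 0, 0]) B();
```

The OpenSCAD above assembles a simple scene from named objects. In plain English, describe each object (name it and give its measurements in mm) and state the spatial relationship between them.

A is a chair. The seat is a 487×436×35 mm slab with its top at z = 450 mm, on four 38×38 mm corner legs (flush with the seat edges, standing on z = 0). A flat backrest 21 mm thick, 328 mm tall, spans the full seat width and rises from the seat top along its +y edge, rear face flush with the rear of the seat.

B is an I-beam lying along x, 2802 mm long. Overall section height 569 mm. Two flanges 122 mm wide (y) and 21 mm thick, one on the floor and one at the top; a web 18 mm thick runs between them, centred on the flange width.

The I-beam is on the floor beside the chair on its −x side.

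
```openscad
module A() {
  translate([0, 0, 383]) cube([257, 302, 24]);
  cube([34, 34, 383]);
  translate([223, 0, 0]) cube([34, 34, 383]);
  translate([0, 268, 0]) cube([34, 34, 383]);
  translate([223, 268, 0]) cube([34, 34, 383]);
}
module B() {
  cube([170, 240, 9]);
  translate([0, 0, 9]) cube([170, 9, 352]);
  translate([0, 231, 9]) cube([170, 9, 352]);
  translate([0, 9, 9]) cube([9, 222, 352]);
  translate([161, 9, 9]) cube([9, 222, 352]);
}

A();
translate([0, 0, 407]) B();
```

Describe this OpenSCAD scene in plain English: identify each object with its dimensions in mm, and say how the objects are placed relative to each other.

A is a four-legged stool. The seat is a 257×302×24 mm slab whose top surface is at z = 407 mm; four square legs, each 34×34 mm in cross-section, run from the floor (z = 0) to the underside of the seat, each flush with a corner of the seat.

B is an open-topped rectangular box: outside dimensions 170×240×361 mm, with a uniform wall and base thickness of 9 mm. The base is a full 170×240 slab on the floor; four walls sit on top of the base. The front and back walls (the −y and +y sides) span the full width; the two side walls fit between them.

The open box is on top of the stool.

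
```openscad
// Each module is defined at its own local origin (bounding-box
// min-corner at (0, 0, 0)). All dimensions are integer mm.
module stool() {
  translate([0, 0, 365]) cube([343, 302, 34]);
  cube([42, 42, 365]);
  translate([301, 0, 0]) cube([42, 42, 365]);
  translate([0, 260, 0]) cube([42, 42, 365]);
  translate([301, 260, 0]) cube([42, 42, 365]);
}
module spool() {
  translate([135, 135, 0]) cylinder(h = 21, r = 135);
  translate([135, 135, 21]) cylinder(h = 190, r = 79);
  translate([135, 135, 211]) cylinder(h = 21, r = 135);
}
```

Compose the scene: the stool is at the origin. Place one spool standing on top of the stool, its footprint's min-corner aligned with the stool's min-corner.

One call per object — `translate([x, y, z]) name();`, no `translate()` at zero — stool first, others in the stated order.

stool();
translate([0, 0, 399]) spool();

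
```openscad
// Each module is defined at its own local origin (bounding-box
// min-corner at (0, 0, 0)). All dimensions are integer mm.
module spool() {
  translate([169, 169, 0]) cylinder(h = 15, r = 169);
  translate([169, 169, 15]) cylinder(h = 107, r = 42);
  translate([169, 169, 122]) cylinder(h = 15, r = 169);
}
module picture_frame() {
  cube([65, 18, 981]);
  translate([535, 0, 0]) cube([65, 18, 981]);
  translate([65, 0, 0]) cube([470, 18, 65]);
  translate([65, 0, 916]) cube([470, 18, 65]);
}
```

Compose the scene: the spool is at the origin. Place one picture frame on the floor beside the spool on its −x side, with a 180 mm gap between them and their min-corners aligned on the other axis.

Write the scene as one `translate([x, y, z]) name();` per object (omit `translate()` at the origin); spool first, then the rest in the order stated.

spool();
translate([-780, 0, 0]) picture_frame();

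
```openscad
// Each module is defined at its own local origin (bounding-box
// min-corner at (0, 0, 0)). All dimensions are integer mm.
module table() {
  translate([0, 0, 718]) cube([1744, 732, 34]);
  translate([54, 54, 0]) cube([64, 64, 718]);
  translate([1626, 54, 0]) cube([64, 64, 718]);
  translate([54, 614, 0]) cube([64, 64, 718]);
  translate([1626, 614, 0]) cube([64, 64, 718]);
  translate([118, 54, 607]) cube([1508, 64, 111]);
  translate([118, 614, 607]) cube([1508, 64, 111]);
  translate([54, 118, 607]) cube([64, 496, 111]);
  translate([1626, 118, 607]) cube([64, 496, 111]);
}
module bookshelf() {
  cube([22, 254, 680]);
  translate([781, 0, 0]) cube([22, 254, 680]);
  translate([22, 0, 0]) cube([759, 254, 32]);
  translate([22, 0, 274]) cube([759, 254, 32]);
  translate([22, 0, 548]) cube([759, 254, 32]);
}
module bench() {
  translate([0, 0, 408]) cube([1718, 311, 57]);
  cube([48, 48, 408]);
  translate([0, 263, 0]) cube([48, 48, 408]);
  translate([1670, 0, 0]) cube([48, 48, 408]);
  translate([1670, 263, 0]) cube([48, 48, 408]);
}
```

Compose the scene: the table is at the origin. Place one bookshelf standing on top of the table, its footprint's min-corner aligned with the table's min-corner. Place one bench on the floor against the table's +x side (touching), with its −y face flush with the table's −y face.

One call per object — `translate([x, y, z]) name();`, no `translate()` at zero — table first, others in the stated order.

table();
translate([0, 0, 752]) bookshelf();
translate([1744, 0, 0]) bench();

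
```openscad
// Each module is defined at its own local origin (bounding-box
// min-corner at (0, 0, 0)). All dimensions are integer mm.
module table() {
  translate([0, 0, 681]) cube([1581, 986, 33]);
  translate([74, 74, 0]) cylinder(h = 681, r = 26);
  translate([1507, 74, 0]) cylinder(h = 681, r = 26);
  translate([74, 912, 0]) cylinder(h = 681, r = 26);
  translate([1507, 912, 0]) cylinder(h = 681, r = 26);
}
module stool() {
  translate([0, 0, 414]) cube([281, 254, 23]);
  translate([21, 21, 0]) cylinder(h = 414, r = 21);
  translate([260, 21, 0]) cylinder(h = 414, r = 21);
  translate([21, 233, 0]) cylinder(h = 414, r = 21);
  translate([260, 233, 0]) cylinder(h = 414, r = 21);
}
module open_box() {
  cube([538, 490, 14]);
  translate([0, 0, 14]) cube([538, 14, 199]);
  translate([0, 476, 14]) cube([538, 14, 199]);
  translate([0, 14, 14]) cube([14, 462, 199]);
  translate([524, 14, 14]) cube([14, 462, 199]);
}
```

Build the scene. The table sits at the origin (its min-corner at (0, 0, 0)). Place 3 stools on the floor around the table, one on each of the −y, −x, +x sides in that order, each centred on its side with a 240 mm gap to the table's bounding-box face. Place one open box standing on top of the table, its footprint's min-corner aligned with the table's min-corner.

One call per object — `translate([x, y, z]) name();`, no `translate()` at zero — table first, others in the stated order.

table();
translate([650, -494, 0]) stool();
translate([-521, 366, 0]) stool();
translate([1821, 366, 0]) stool();
translate([0, 0, 714]) open_box();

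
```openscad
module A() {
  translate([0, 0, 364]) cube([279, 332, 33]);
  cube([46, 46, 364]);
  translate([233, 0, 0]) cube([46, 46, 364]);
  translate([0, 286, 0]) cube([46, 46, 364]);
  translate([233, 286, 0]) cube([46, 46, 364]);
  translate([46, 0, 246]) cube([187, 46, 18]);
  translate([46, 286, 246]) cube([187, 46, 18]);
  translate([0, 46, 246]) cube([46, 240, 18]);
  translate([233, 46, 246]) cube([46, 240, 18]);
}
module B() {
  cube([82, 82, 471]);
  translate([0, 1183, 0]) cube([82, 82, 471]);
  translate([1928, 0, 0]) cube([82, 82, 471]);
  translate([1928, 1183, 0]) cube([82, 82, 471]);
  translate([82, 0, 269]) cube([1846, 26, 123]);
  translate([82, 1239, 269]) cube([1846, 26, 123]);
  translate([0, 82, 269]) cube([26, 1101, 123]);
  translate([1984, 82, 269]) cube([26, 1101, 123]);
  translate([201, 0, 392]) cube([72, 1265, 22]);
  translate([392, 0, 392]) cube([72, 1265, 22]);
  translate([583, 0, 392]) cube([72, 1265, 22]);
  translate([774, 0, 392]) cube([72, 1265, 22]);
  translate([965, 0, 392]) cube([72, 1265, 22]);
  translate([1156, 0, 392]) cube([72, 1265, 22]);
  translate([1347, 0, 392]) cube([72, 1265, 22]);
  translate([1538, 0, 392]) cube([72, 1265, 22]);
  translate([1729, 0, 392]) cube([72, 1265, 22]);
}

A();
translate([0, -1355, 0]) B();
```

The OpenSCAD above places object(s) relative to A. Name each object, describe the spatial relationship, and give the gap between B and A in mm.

The bed frame's nearest face is 90 mm from the stool's −y face.

A is a stool. B is a bed frame. The bed frame is on the floor beside the stool on its −y side. The gap between the bed frame and the stool is 90 mm.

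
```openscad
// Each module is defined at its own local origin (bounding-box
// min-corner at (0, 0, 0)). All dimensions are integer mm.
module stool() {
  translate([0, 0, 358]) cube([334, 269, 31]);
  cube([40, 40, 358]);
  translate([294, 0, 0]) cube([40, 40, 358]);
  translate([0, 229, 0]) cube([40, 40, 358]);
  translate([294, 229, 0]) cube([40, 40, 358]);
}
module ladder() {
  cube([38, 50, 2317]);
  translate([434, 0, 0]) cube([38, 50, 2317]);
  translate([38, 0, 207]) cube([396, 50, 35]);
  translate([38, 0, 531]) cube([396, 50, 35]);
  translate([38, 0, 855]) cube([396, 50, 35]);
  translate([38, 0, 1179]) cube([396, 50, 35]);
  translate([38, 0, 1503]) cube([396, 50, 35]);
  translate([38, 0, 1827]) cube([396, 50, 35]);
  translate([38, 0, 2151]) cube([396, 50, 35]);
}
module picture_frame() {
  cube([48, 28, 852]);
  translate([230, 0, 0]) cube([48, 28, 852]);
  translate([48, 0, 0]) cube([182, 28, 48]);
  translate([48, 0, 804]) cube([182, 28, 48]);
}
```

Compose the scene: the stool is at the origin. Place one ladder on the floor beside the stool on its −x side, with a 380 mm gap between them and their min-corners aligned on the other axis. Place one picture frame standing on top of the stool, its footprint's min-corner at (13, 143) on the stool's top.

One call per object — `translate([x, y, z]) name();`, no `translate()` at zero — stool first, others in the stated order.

stool();
translate([-852, 0, 0]) ladder();
translate([13, 143, 389]) picture_frame();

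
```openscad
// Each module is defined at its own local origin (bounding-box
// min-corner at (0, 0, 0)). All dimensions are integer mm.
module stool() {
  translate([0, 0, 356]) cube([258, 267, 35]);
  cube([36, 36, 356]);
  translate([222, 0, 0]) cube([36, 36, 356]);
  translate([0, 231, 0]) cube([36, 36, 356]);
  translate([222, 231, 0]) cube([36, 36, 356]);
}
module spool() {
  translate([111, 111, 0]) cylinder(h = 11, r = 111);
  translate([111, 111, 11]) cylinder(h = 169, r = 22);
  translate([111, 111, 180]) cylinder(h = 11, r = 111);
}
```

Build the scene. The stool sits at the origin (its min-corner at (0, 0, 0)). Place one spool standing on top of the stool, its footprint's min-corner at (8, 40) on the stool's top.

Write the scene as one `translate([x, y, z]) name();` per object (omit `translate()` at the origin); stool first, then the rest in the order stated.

stool();
translate([8, 40, 391]) spool();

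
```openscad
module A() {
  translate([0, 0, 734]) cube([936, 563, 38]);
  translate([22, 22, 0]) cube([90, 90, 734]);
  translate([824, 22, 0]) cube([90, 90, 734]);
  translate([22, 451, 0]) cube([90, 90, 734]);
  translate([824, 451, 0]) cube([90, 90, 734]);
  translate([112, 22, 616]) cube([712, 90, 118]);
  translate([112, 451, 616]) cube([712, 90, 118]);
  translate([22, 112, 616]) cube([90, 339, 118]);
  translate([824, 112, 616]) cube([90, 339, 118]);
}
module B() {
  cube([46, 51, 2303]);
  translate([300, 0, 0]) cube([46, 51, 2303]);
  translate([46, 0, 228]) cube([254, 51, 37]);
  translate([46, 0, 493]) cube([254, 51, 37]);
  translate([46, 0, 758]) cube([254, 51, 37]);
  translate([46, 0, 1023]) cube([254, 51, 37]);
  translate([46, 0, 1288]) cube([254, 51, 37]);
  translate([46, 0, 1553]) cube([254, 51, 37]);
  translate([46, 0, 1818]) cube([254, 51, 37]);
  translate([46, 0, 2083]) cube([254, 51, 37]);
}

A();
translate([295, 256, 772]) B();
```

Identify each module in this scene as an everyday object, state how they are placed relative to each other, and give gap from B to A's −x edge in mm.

The ladder's min-x is at 295; the table's min-x is 0; gap = 295 mm.

A is a table. B is a ladder. The ladder is on top of the table, centred. The gap from the ladder to the table's −x edge is 295 mm.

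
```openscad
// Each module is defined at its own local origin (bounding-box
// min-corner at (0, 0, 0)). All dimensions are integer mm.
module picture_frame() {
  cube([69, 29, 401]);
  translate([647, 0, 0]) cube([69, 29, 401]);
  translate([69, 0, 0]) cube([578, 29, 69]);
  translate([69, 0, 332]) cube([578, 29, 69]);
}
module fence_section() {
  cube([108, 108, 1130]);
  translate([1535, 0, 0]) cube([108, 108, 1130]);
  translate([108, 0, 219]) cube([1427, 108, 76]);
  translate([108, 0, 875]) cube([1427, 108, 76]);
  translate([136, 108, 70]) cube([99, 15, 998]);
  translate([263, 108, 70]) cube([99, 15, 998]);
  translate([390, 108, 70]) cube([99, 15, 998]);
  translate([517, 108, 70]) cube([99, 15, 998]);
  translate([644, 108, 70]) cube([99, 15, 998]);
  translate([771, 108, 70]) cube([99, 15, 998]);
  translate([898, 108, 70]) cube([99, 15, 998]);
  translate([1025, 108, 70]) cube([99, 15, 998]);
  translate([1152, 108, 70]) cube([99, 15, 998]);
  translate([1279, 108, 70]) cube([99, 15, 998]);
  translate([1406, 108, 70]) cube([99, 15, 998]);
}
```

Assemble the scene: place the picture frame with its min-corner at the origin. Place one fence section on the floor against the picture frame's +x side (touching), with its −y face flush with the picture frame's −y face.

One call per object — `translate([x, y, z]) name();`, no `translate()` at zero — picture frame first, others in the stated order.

picture_frame();
translate([716, 0, 0]) fence_section();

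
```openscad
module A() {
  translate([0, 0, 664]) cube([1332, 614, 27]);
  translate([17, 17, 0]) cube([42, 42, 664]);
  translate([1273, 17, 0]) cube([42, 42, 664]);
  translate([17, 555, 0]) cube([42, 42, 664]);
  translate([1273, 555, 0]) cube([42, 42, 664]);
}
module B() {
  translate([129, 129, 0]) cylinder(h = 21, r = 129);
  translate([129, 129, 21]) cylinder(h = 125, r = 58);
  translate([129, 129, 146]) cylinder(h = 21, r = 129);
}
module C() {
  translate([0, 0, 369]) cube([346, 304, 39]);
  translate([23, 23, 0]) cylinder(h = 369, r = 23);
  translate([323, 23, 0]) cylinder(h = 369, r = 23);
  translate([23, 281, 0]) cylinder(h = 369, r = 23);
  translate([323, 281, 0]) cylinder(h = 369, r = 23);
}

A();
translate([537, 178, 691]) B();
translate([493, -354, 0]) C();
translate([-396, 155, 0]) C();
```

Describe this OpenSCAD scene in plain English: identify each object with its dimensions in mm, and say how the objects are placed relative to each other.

A is a rectangular dining table. The top is 1332×614×27 mm with its upper surface at z = 691 mm. It stands on four 42×42 mm square legs, each inset 17 mm from the nearest pair of top edges, running from the floor to the underside of the top.

B is a spool: two coaxial disc flanges of radius 129 mm and thickness 21 mm, joined by a core cylinder of radius 58 mm and height 125 mm. The lower flange rests on z = 0 and the three cylinders share a vertical axis.

C is a four-legged stool. The seat is 346×304 mm, 39 mm thick, top at z = 408 mm. It stands on four round legs, each 46 mm in diameter, from z = 0 to the seat underside, each leg's axis is inset half a diameter from the nearest pair of seat edges (so the leg's bounding box is flush with the corner).

The spool is on top of the table, centred. Two stools sit around the table at the −y, −x sides.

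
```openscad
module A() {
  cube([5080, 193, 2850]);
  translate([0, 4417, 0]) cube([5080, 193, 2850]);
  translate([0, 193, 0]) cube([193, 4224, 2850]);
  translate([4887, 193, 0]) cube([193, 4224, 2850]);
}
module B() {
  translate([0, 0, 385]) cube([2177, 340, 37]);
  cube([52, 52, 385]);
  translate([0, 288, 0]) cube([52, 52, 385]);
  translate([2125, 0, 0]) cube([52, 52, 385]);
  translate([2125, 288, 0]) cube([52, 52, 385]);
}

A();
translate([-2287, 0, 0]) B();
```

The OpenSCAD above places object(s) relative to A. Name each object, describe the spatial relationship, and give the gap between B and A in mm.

The bench's nearest face is 110 mm from the house frame's −x face.

A is a house frame. B is a bench. The bench is on the floor beside the house frame on its −x side. The gap between the bench and the house frame is 110 mm.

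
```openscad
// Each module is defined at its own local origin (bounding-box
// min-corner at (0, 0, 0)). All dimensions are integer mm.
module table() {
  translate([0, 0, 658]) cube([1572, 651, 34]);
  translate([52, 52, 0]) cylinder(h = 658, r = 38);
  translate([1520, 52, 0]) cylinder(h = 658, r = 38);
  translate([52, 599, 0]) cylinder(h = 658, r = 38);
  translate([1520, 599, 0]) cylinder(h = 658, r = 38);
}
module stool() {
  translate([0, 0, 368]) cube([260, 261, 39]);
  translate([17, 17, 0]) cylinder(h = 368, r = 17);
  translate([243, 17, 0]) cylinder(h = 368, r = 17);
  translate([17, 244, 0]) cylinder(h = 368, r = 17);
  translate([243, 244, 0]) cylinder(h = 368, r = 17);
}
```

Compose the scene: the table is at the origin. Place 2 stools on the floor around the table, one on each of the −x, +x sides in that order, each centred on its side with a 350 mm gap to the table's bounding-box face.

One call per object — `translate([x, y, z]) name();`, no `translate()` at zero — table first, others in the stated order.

table();
translate([-610, 195, 0]) stool();
translate([1922, 195, 0]) stool();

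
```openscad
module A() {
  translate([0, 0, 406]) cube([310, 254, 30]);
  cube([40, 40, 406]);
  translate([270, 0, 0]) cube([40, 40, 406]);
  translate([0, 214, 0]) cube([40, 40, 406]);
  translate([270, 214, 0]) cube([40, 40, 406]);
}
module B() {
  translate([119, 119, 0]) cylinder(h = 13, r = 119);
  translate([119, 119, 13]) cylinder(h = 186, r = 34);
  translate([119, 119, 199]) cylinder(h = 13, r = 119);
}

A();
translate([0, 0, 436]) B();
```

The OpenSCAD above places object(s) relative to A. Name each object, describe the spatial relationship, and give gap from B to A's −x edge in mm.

The spool's min-x is at 0; the stool's min-x is 0; gap = 0 mm.

A is a stool. B is a spool. The spool is on top of the stool. The gap from the spool to the stool's −x edge is 0 mm.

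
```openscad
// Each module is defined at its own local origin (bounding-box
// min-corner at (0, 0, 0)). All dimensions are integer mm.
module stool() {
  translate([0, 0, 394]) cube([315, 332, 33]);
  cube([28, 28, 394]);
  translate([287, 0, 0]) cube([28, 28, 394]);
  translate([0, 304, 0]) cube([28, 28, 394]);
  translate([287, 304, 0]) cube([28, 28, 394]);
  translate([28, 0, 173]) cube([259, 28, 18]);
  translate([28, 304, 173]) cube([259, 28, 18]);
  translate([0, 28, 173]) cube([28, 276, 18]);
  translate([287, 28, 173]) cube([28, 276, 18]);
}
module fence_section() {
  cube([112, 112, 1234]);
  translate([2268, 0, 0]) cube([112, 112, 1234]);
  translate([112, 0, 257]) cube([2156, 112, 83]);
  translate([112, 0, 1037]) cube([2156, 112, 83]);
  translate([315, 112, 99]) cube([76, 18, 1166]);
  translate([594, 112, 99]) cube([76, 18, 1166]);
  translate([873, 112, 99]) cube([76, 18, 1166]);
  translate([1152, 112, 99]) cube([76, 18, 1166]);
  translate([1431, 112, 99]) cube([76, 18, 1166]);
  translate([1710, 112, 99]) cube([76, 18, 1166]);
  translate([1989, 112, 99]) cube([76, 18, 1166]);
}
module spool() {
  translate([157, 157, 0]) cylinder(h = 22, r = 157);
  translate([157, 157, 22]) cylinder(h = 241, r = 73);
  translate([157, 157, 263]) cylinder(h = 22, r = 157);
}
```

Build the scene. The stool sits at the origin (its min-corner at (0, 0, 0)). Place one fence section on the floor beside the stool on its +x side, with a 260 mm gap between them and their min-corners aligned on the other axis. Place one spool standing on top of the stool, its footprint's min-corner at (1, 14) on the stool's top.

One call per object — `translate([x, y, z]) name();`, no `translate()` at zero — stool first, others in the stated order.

stool();
translate([575, 0, 0]) fence_section();
translate([1, 14, 427]) spool();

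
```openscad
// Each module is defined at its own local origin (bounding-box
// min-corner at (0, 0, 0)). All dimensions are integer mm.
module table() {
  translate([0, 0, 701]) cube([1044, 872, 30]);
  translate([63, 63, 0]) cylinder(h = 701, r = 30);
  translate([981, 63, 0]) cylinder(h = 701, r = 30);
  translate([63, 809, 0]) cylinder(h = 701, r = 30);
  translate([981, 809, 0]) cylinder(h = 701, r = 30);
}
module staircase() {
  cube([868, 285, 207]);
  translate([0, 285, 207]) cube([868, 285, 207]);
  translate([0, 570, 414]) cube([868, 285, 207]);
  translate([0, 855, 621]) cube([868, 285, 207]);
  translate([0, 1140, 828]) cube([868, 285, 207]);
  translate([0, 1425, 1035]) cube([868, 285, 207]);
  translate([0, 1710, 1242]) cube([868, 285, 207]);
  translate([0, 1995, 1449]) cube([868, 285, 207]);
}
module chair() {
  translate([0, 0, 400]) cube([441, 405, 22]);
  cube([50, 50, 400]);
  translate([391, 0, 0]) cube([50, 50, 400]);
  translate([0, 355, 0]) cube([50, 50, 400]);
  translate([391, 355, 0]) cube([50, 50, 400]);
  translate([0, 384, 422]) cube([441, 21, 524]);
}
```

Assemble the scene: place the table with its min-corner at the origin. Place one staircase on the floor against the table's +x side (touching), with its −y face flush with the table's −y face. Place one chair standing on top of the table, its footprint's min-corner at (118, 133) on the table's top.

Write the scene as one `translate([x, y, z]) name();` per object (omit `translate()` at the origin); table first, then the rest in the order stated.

table();
translate([1044, 0, 0]) staircase();
translate([118, 133, 731]) chair();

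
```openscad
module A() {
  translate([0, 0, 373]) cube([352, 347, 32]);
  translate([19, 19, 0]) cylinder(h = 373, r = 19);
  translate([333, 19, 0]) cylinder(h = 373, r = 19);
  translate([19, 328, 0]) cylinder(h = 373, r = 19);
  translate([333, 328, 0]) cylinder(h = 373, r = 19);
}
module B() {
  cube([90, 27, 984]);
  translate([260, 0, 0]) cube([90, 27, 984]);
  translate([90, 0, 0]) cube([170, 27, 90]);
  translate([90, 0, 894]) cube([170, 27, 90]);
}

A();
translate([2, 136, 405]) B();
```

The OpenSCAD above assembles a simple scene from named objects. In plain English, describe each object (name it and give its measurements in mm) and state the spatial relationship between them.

A is a simple wooden stool: a rectangular seat 352 mm (x) by 347 mm (y), 32 mm thick, top face at z = 405 mm, on four round legs, each 38 mm in diameter. The legs rest on z = 0, each leg's axis is inset half a diameter from the nearest pair of seat edges (so the leg's bounding box is flush with the corner).

B is a rectangular picture frame lying in the x–z plane (depth along y). The opening is 170 mm wide (x) by 804 mm tall (z), surrounded by a border 90 mm wide on all four sides. The frame is 27 mm deep and is made of two full-height vertical stiles with two horizontal rails fitted between them.

The picture frame is on top of the stool.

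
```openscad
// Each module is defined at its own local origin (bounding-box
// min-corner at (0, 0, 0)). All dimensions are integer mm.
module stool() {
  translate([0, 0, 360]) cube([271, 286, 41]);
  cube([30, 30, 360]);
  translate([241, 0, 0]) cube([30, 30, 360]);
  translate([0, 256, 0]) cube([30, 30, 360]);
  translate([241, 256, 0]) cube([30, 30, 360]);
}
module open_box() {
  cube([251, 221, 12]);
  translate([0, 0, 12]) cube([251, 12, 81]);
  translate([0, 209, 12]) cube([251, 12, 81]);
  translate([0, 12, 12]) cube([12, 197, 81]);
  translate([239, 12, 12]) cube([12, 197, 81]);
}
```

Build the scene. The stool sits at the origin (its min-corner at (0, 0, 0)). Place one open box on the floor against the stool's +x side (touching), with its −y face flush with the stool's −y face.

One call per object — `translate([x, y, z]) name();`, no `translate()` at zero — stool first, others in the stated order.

stool();
translate([271, 0, 0]) open_box();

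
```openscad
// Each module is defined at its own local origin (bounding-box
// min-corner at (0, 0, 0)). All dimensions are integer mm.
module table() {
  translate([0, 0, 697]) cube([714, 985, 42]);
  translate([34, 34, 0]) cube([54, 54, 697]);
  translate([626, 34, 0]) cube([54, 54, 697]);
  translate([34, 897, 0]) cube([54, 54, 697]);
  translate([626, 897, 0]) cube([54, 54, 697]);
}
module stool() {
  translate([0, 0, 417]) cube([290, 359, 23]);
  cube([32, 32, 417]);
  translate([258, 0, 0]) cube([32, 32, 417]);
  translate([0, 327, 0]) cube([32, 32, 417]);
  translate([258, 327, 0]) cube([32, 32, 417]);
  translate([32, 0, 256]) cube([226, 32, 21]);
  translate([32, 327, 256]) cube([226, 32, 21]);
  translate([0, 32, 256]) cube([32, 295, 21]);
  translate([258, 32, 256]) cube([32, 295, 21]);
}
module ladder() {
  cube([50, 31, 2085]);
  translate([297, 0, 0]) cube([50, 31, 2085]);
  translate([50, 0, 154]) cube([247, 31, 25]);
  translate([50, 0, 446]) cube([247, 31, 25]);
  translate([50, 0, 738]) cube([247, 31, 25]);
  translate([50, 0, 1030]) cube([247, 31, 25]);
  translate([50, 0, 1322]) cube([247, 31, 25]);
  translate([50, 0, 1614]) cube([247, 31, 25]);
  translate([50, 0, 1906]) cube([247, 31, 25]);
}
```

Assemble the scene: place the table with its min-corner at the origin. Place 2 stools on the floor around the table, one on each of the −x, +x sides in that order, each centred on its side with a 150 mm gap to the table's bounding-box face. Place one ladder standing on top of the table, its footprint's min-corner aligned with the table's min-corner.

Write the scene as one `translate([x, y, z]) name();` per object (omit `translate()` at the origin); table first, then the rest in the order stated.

table();
translate([-440, 313, 0]) stool();
translate([864, 313, 0]) stool();
translate([0, 0, 739]) ladder();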